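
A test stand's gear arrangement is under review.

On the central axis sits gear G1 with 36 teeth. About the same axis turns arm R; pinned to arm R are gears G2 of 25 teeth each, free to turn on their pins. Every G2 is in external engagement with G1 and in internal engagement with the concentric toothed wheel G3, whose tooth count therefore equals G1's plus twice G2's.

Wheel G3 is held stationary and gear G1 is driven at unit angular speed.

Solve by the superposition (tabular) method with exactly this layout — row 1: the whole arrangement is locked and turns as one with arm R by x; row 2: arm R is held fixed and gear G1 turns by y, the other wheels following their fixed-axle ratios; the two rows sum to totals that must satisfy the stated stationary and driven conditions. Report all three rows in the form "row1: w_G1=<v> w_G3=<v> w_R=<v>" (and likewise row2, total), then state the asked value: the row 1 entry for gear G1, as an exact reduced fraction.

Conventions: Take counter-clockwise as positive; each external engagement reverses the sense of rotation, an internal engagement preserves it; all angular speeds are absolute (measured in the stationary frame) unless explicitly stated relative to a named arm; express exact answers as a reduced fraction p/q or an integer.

class = planetary set [G3 = 36+2·25 = 86; Willis about the carrier]
row 1: whole set turns with the arm by x
row 2 — arm fixed, fixed-axis ratios: sun y, ring −(36/86)·y, arm 0
boundary: total ω_ring = x − (36/86)·y = 0 and total ω_sun = x + y = 1  ⇒  y = 43/61, x = 18/61
row 2 ring = −(36/86)·43/61 = -18/61
totals (row 1 + row 2): sun 18/61 + 43/61 = 1, ring 18/61 + (-18/61) = 0, arm 18/61 + 0 = 18/61
asked cell (row1, sun) = 18/61

row1: w_G1=18/61 w_G3=18/61 w_R=18/61
row2: w_G1=43/61 w_G3=-18/61 w_R=0
total: w_G1=1 w_G3=0 w_R=18/61
asked value: 18/61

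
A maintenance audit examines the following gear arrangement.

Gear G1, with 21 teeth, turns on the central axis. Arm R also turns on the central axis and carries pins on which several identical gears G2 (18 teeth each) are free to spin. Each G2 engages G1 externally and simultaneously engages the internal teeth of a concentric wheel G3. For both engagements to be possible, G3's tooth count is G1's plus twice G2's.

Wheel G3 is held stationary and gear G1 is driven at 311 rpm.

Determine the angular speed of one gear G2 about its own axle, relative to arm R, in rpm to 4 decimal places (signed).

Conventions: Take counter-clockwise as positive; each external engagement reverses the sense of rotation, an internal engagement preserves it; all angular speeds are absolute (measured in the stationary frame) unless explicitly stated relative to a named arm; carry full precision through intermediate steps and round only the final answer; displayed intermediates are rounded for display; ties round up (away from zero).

class = planetary set [G3 = 21+2·18 = 57; Willis about the carrier]
normalise by the input: solve with ω_sun = 1, then scale by 311 rpm
ring teeth: 21 + 2·18 = 57
21(ω_sun−ω_arm) = −57(ω_ring−ω_arm),  ω_ring = 0, ω_sun = 1
21(1−ω_arm) = −57(0−ω_arm)  ⇒  78·ω_arm = 21  ⇒  ω_arm = 7/26
sun–planet mesh: 21·(1−7/26) = −18·(ω_p−ω_arm)  ⇒  ω_p−ω_arm = -133/156
scale: ω_p−ω_arm = -133/156 × 311 rpm = -265.1474 rpm

-265.1474 rpm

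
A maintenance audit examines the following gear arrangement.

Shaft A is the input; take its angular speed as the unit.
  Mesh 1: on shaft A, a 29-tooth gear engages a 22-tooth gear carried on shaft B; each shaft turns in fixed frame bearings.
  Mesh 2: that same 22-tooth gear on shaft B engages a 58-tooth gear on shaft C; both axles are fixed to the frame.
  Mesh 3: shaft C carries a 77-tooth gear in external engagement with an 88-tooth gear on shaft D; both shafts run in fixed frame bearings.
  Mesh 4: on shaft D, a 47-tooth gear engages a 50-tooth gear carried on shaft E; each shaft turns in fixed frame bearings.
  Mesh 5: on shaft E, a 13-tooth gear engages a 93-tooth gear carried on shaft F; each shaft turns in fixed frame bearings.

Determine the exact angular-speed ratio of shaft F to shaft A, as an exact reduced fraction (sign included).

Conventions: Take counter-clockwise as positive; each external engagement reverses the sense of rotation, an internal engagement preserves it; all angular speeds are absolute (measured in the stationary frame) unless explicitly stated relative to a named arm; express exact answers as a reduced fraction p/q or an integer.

-4277/74400

class = fixed-axis compound train [5 meshes; 5 ratios multiply, 5 sense flips]
mesh 1 [29T→22T]: running ratio 29/22, sense −
mesh 2 [22T→58T]: running ratio 1/2, sense +
mesh 3 [77T→88T]: running ratio 7/16, sense −
mesh 4 [47T→50T]: running ratio 329/800, sense +
mesh 5 [13T→93T]: running ratio 4277/74400, sense −
ω_out/ω_in = -4277/74400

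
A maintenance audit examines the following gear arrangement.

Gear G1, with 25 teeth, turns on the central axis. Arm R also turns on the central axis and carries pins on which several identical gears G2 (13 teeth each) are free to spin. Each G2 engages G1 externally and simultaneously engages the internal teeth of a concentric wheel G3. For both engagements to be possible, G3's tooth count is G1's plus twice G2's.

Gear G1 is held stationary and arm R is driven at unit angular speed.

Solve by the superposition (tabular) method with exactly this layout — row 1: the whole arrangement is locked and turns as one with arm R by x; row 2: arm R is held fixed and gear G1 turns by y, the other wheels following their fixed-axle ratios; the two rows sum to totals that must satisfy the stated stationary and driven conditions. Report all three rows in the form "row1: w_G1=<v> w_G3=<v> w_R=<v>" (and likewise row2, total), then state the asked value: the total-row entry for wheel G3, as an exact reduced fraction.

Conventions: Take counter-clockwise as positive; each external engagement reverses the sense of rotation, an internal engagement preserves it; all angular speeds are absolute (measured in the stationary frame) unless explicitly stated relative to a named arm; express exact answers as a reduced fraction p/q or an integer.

planetary set (25T centre, 13T on arm, 51T internal) — Willis relation
row 1 — lock + rotate with arm: ω_sun = ω_ring = ω_arm = x
row 2: sun turns y, ring = −(25/51)·y, arm 0
boundary: total ω_sun = x + y = 0 and total ω_arm = x = 1  ⇒  y = -1, x = 1
row 2 ring = −(25/51)·(-1) = 25/51
totals (row 1 + row 2): sun 1 + (-1) = 0, ring 1 + 25/51 = 76/51, arm 1 + 0 = 1
asked cell (total, ring) = 76/51

row1: w_G1=1 w_G3=1 w_R=1
row2: w_G1=-1 w_G3=25/51 w_R=0
total: w_G1=0 w_G3=76/51 w_R=1
asked value: 76/51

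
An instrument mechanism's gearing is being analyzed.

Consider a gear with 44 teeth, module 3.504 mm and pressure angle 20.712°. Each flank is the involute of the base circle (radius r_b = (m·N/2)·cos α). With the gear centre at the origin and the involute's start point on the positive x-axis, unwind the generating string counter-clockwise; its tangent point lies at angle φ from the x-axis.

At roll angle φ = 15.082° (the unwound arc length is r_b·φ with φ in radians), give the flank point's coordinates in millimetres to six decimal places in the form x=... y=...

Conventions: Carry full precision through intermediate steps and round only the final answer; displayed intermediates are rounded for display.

x=74.560811 y=0.435357

recognized (one wheel, involute flank): single-mesh tooth geometry, m = 3.504, N = 44
pitch radius r_p = m·N/2 = 3.504·44/2 = 77.088000
base radius r_b = r_p·cos α = 77.088000·cos 20.712° = 72.105801
roll angle φ = 15.082° = 0.26323056 rad
x = r_b·(cos φ + φ·sin φ) = 74.560811
y = r_b·(sin φ − φ·cos φ) = 0.435357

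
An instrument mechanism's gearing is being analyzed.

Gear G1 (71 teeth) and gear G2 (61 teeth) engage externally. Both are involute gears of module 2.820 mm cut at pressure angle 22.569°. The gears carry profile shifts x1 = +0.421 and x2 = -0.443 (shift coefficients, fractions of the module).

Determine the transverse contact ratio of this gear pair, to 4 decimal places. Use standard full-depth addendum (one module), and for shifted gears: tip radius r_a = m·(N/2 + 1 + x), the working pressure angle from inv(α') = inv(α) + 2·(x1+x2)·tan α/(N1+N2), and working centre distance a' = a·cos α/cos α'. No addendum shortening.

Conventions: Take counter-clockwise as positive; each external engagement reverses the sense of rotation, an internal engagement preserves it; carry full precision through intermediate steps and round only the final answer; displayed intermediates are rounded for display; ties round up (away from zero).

recognized (one external pair, fixed centres): single-mesh tooth geometry, m = 2.820, N1 = 71, N2 = 61
base radii: r_b1 = 92.443377, r_b2 = 79.423183
tip radii: r_a1 = 104.117220, r_a2 = 87.580740
inv(α') = inv(22.569°) + 2·(+0.421-0.443)·tan α/(71+61) = 0.02158327  ⇒  α' = 22.52294°
a' = a·cos α / cos α' = 186.1200·cos 22.569°/cos 22.52294° = 186.057900
action lengths: √(r_a1²−r_b1²) = 47.902167, √(r_a2²−r_b2²) = 36.909945
base pitch p_b = π·m·cos α = 8.180829
CR = (47.902167 + 36.909945 − 186.057900·sin 22.52294°)/8.180829 = 1.655334
contact ratio ≈ 1.6553

1.6553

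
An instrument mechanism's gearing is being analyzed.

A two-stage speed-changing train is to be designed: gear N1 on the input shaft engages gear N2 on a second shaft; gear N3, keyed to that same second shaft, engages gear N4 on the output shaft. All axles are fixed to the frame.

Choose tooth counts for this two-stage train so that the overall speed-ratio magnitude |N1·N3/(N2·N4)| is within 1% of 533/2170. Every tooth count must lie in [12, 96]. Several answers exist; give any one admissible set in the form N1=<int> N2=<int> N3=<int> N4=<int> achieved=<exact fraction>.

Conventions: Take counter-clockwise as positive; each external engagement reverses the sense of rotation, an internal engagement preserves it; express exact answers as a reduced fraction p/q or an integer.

class = fixed-axis compound train [2-stage, 533/2170 wanted]
target = 533/2170 in lowest terms: an exact hit needs N1·N3 = k·533 and N2·N4 = k·2170 for one integer k, every count in [12, 96]; additionally prefer no 1:1 stage (N1 ≠ N2, N3 ≠ N4)
k = 1: N1·N3 = 533 = 13·41, N2·N4 = 2170 = 31·70
achieved = 13·41/(31·70) = 533/2170; |achieved − target| = 0 ≤ 533/217000 ✓

N1=13 N2=31 N3=41 N4=70 achieved=533/2170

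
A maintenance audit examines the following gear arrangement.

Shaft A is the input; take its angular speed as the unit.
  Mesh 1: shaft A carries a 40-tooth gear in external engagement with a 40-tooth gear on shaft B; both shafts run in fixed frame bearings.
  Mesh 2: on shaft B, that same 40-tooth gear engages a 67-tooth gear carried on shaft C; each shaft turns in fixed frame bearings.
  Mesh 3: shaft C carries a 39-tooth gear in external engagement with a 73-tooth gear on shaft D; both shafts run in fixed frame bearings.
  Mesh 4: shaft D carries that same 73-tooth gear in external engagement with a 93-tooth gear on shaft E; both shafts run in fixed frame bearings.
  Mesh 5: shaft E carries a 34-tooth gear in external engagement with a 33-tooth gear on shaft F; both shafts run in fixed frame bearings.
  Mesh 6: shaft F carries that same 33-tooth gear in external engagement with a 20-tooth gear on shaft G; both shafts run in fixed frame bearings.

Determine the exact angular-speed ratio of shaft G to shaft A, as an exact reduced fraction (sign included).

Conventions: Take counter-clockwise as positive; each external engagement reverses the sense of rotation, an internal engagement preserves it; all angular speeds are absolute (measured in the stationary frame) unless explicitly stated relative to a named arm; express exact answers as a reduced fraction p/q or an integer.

884/2077

class = fixed-axis compound train [6 meshes; 6 ratios multiply, 6 sense flips]
mesh 1 [40T→40T]: running ratio 1, sense −
mesh 2 [40T→67T]: running ratio 40/67, sense +
mesh 3 [39T→73T]: running ratio 1560/4891, sense −
mesh 4 [73T→93T]: running ratio 520/2077, sense +
mesh 5 [34T→33T]: running ratio 17680/68541, sense −
mesh 6 [33T→20T]: running ratio 884/2077, sense +
ω_out/ω_in = 884/2077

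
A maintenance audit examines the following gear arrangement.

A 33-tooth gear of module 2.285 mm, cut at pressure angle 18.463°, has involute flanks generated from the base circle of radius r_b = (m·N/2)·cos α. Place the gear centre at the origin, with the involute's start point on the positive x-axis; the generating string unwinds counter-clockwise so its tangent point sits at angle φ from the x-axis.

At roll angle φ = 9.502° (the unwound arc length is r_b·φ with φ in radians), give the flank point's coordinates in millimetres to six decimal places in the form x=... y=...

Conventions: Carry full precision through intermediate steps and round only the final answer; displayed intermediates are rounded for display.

class = single-mesh tooth geometry [base-circle involute, m = 2.285, 33T]
pitch radius r_p = m·N/2 = 2.285·33/2 = 37.702500
base radius r_b = r_p·cos α = 37.702500·cos 18.463° = 35.761891
roll angle φ = 9.502° = 0.16584119 rad
x = r_b·(cos φ + φ·sin φ) = 36.250299
y = r_b·(sin φ − φ·cos φ) = 0.054223

x=36.250299 y=0.054223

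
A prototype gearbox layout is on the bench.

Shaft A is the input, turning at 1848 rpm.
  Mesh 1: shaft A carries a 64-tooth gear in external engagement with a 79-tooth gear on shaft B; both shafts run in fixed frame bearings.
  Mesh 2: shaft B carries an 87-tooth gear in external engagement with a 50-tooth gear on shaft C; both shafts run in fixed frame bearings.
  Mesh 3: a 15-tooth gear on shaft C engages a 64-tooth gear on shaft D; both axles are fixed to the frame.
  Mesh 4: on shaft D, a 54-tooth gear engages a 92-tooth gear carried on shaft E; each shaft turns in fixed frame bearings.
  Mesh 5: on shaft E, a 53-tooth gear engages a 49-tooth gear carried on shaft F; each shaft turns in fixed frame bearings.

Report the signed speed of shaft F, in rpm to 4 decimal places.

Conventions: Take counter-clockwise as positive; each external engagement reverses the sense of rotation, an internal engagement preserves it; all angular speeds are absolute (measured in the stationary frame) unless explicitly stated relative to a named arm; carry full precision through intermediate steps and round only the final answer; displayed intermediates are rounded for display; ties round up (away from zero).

-387.6155 rpm

class = fixed-axis compound train [5 meshes; 5 ratios multiply, 5 sense flips]
mesh 1 [64T→79T]: ω = 1848.0000×64/79 = 1497.1139 rpm, sense flips to −
mesh 2 [87T→50T]: ω = 1497.1139×87/50 = 2604.9782 rpm, sense flips to +
mesh 3 [15T→64T]: ω = 2604.9782×15/64 = 610.5418 rpm, sense flips to −
mesh 4 [54T→92T]: ω = 610.5418×54/92 = 358.3615 rpm, sense flips to +
mesh 5 [53T→49T]: ω = 358.3615×53/49 = 387.6155 rpm, sense flips to −
signed output speed = -387.6155 rpm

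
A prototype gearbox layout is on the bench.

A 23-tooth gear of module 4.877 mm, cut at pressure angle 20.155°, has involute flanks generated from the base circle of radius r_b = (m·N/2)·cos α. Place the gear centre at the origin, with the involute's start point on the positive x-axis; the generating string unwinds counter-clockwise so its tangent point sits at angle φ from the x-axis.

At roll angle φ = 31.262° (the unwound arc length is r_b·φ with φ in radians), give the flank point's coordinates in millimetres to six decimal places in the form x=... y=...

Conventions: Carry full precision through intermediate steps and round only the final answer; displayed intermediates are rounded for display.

x=59.914596 y=2.766836

single-mesh involute tooth geometry (23T wheel at module 4.877)
pitch radius r_p = m·N/2 = 4.877·23/2 = 56.085500
base radius r_b = r_p·cos α = 56.085500·cos 20.155° = 52.651044
roll angle φ = 31.262° = 0.54562483 rad
x = r_b·(cos φ + φ·sin φ) = 59.914596
y = r_b·(sin φ − φ·cos φ) = 2.766836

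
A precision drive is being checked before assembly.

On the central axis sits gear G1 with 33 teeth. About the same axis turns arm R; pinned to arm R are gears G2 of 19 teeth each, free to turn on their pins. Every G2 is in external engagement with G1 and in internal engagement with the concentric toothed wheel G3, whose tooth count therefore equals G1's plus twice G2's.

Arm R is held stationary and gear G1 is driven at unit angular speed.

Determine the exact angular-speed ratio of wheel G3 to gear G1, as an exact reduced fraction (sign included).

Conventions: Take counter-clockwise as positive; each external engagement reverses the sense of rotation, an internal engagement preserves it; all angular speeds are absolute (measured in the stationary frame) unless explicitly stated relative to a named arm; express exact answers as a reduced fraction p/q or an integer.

-33/71

topology: planetary set — G1 33T / G2 19T / G3 71T, arm = carrier (Willis)
ring teeth: 33 + 2·19 = 71
33(ω_sun−ω_arm) = −71(ω_ring−ω_arm),  ω_arm = 0, ω_sun = 1
ω_ring = 0 − (33/71)(1−0) = -33/71
ω_out/ω_in = -33/71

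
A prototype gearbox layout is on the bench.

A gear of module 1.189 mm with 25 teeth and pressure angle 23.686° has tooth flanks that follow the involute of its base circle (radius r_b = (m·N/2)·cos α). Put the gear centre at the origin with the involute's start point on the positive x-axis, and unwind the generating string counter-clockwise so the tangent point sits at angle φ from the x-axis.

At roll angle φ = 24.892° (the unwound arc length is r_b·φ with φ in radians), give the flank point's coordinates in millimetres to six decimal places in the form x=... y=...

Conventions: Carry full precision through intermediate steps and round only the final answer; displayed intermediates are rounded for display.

x=14.834972 y=0.365044

topology: single-mesh involute geometry — m = 1.189, N = 25
pitch radius r_p = m·N/2 = 1.189·25/2 = 14.862500
base radius r_b = r_p·cos α = 14.862500·cos 23.686° = 13.610495
roll angle φ = 24.892° = 0.43444736 rad
x = r_b·(cos φ + φ·sin φ) = 14.834972
y = r_b·(sin φ − φ·cos φ) = 0.365044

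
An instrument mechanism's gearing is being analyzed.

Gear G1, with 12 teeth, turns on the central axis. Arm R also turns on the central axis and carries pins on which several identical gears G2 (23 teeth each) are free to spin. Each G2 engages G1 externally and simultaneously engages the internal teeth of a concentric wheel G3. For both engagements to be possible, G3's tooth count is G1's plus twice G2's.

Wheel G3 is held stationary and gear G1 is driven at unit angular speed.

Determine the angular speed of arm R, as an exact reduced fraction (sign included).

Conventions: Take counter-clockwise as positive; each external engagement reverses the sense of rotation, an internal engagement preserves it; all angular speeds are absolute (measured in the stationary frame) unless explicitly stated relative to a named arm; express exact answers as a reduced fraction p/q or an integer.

topology: planetary set — G1 12T / G2 23T / G3 58T, arm = carrier (Willis)
ring teeth: 12 + 2·23 = 58
12(ω_sun−ω_arm) = −58(ω_ring−ω_arm),  ω_ring = 0, ω_sun = 1
12(1−ω_arm) = −58(0−ω_arm)  ⇒  70·ω_arm = 12  ⇒  ω_arm = 6/35
exact speed ratio = 6/35

6/35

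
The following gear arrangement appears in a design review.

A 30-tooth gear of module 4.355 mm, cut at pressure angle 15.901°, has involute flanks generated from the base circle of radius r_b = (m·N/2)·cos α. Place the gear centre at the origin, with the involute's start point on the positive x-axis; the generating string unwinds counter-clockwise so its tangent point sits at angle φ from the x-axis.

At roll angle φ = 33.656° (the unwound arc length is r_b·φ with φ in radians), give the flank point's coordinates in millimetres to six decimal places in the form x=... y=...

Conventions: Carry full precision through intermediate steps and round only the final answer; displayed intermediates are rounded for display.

x=72.747124 y=4.099907

recognized (one wheel, involute flank): single-mesh tooth geometry, m = 4.355, N = 30
pitch radius r_p = m·N/2 = 4.355·30/2 = 65.325000
base radius r_b = r_p·cos α = 65.325000·cos 15.901° = 62.825439
roll angle φ = 33.656° = 0.58740801 rad
x = r_b·(cos φ + φ·sin φ) = 72.747124
y = r_b·(sin φ − φ·cos φ) = 4.099907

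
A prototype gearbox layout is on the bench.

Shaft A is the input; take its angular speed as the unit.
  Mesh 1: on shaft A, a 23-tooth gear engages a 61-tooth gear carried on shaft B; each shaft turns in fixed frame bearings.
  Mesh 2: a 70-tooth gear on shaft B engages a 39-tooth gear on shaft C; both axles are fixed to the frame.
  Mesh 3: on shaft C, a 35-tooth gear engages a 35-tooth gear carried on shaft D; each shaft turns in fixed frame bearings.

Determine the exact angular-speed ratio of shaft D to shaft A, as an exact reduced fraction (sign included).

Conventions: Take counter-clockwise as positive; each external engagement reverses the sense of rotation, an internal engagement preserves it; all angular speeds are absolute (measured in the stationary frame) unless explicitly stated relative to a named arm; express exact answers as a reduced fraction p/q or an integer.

-1610/2379

class = fixed-axis compound train [3 meshes; 3 ratios multiply, 3 sense flips]
mesh 1 [23T→61T]: running ratio 23/61, sense −
mesh 2 [70T→39T]: running ratio 1610/2379, sense +
mesh 3 [35T→35T]: running ratio 1610/2379, sense −
ω_out/ω_in = -1610/2379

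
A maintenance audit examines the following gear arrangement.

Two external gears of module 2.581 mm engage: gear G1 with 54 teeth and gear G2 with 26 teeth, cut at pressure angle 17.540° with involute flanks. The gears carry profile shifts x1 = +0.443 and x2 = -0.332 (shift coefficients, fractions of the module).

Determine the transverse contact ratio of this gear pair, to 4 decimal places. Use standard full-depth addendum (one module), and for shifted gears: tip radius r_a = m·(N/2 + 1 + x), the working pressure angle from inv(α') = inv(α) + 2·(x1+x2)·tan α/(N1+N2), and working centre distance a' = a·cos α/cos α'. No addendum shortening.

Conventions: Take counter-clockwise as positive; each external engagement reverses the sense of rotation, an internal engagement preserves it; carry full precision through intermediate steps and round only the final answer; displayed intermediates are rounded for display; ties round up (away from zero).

single-mesh involute tooth geometry (54T engaging 26T at module 2.581)
base radii: r_b1 = 66.447027, r_b2 = 31.993013
tip radii: r_a1 = 73.411383, r_a2 = 35.277108
inv(α') = inv(17.540°) + 2·(+0.443-0.332)·tan α/(54+26) = 0.01081283  ⇒  α' = 18.02839°
a' = a·cos α / cos α' = 103.2400·cos 17.540°/cos 18.02839° = 103.522663
action lengths: √(r_a1²−r_b1²) = 31.209353, √(r_a2²−r_b2²) = 14.863427
base pitch p_b = π·m·cos α = 7.731463
CR = (31.209353 + 14.863427 − 103.522663·sin 18.02839°)/7.731463 = 1.815147
contact ratio ≈ 1.8151

1.8151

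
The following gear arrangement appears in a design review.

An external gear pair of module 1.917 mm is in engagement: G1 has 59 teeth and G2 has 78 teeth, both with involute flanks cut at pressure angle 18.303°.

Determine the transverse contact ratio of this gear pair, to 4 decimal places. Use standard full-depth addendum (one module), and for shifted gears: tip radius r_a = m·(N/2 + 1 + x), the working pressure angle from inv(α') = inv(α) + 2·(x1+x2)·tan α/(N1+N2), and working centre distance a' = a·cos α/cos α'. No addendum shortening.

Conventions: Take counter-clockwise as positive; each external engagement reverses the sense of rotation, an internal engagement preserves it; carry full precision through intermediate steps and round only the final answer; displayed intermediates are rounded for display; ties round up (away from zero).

single-mesh involute tooth geometry (59T engaging 78T at module 1.917)
base radii: r_b1 = 53.690505, r_b2 = 70.980668
tip radii: r_a1 = 58.468500, r_a2 = 76.680000
no profile shift: α' = α, a' = a
action lengths: √(r_a1²−r_b1²) = 23.149409, √(r_a2²−r_b2²) = 29.009778
base pitch p_b = π·m·cos α = 5.717752
CR = (23.149409 + 29.009778 − 131.314500·sin 18.30300°)/5.717752 = 1.909998
contact ratio ≈ 1.9100

1.9100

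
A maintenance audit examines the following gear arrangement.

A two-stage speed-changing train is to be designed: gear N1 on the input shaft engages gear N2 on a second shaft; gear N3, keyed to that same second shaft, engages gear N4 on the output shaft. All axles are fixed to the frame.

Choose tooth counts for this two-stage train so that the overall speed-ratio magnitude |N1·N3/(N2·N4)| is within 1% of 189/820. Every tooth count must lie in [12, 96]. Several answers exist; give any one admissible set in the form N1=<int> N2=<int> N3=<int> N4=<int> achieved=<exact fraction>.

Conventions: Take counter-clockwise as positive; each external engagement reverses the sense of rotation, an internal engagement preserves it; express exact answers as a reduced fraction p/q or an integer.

N1=14 N2=20 N3=27 N4=82 achieved=189/820

design class (target 189/820): fixed-axis compound train
target = 189/820 in lowest terms: an exact hit needs N1·N3 = k·189 and N2·N4 = k·820 for one integer k, every count in [12, 96]; additionally prefer no 1:1 stage (N1 ≠ N2, N3 ≠ N4)
k = 1: no 1:1-free in-range split of k·189 and k·820 into factor pairs; take k = 2
k = 2: N1·N3 = 378 = 14·27, N2·N4 = 1640 = 20·82
achieved = 14·27/(20·82) = 189/820; |achieved − target| = 0 ≤ 189/82000 ✓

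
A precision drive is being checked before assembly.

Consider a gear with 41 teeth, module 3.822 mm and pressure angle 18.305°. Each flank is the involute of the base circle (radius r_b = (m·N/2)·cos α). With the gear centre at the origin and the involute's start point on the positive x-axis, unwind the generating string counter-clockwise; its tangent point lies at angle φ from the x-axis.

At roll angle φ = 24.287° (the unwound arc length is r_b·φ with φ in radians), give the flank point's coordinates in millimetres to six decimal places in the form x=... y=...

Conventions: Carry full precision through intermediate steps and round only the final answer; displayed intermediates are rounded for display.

x=80.771980 y=1.854820

single-mesh involute tooth geometry (41T wheel at module 3.822)
pitch radius r_p = m·N/2 = 3.822·41/2 = 78.351000
base radius r_b = r_p·cos α = 78.351000·cos 18.305° = 74.386288
roll angle φ = 24.287° = 0.42388812 rad
x = r_b·(cos φ + φ·sin φ) = 80.771980
y = r_b·(sin φ − φ·cos φ) = 1.854820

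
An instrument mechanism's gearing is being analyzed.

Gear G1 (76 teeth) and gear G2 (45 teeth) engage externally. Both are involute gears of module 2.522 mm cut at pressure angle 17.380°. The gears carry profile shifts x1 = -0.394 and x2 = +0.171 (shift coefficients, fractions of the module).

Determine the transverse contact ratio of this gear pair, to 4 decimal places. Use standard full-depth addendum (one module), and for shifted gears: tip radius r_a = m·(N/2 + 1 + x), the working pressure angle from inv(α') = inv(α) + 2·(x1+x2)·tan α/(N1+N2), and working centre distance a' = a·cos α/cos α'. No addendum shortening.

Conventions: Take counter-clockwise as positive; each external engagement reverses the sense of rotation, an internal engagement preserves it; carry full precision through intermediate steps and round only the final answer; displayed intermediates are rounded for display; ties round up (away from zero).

class = single-mesh tooth geometry [involute pair 76T × 45T, m = 2.522]
base radii: r_b1 = 91.460574, r_b2 = 54.154287
tip radii: r_a1 = 97.364332, r_a2 = 59.698262
inv(α') = inv(17.380°) + 2·(-0.394+0.171)·tan α/(76+45) = 0.00850578  ⇒  α' = 16.67538°
a' = a·cos α / cos α' = 152.5810·cos 17.380°/cos 16.67538° = 152.007401
action lengths: √(r_a1²−r_b1²) = 33.388269, √(r_a2²−r_b2²) = 25.123607
base pitch p_b = π·m·cos α = 7.561365
CR = (33.388269 + 25.123607 − 152.007401·sin 16.67538°)/7.561365 = 1.969685
contact ratio ≈ 1.9697

1.9697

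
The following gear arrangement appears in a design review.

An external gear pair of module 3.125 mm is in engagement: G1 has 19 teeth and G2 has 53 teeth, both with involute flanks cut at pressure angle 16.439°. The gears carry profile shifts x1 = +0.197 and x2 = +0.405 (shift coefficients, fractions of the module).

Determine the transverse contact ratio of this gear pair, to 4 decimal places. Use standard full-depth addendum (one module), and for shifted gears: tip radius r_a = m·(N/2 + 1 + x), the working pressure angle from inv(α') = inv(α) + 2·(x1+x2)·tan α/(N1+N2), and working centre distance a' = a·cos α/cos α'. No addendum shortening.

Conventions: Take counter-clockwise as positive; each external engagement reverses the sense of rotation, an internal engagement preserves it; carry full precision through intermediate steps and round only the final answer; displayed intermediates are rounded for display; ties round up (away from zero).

1.6983

single-mesh involute tooth geometry (19T engaging 53T at module 3.125)
base radii: r_b1 = 28.473922, r_b2 = 79.427255
tip radii: r_a1 = 33.428125, r_a2 = 87.203125
inv(α') = inv(16.439°) + 2·(+0.197+0.405)·tan α/(19+53) = 0.01307511  ⇒  α' = 19.17231°
a' = a·cos α / cos α' = 112.5000·cos 16.439°/cos 19.17231° = 114.237326
action lengths: √(r_a1²−r_b1²) = 17.512148, √(r_a2²−r_b2²) = 35.995780
base pitch p_b = π·m·cos α = 9.416154
CR = (17.512148 + 35.995780 − 114.237326·sin 19.17231°)/9.416154 = 1.698276
contact ratio ≈ 1.6983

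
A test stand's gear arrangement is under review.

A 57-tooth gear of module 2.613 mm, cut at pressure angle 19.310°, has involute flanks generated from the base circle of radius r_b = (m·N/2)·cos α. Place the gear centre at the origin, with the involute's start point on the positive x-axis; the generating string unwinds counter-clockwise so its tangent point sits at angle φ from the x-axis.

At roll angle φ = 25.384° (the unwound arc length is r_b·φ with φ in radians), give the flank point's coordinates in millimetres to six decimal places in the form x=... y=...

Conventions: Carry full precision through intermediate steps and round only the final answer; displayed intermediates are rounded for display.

x=76.843613 y=1.997472

recognized (one wheel, involute flank): single-mesh tooth geometry, m = 2.613, N = 57
pitch radius r_p = m·N/2 = 2.613·57/2 = 74.470500
base radius r_b = r_p·cos α = 74.470500·cos 19.310° = 70.281032
roll angle φ = 25.384° = 0.44303438 rad
x = r_b·(cos φ + φ·sin φ) = 76.843613
y = r_b·(sin φ − φ·cos φ) = 1.997472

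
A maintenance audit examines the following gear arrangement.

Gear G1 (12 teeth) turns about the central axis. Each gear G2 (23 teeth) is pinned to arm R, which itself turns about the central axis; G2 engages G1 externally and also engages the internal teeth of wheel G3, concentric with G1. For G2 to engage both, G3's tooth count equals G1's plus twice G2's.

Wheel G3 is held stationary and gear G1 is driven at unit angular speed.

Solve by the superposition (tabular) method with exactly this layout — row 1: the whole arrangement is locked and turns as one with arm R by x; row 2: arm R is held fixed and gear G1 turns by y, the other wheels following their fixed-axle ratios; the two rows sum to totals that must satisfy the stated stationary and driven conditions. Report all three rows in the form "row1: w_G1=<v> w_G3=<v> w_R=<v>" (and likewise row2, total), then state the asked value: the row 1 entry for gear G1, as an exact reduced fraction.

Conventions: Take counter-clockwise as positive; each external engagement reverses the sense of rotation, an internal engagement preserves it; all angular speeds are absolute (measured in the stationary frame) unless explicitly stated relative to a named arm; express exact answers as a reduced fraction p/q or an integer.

class = planetary set [G3 = 12+2·23 = 58; Willis about the carrier]
row 1 (train locked, turned with arm): all members turn x
superposition row 2 [arm held]: sun y, ring −(12/58)·y, arm 0
boundary: total ω_ring = x − (12/58)·y = 0 and total ω_sun = x + y = 1  ⇒  y = 29/35, x = 6/35
row 2 ring = −(12/58)·29/35 = -6/35
totals (row 1 + row 2): sun 6/35 + 29/35 = 1, ring 6/35 + (-6/35) = 0, arm 6/35 + 0 = 6/35
asked cell (row1, sun) = 6/35

row1: w_G1=6/35 w_G3=6/35 w_R=6/35
row2: w_G1=29/35 w_G3=-6/35 w_R=0
total: w_G1=1 w_G3=0 w_R=6/35
asked value: 6/35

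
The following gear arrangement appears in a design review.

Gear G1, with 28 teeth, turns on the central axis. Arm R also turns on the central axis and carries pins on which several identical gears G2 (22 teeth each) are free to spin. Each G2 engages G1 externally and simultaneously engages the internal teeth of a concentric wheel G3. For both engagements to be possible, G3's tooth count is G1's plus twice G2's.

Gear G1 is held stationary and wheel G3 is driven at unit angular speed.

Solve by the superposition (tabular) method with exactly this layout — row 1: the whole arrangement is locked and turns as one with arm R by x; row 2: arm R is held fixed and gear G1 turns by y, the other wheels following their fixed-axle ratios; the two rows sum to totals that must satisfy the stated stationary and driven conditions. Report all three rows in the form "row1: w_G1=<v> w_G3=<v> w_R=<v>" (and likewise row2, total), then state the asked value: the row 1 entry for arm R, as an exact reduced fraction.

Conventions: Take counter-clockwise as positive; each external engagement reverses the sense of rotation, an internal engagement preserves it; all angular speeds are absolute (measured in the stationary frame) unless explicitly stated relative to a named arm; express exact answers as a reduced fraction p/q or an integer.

row1: w_G1=18/25 w_G3=18/25 w_R=18/25
row2: w_G1=-18/25 w_G3=7/25 w_R=0
total: w_G1=0 w_G3=1 w_R=18/25
asked value: 18/25

recognized (axles ride arm R): planetary set, 28/22/72 teeth
row 1 (train locked, turned with arm): all members turn x
superposition row 2 [arm held]: sun y, ring −(28/72)·y, arm 0
boundary: total ω_sun = x + y = 0 and total ω_ring = x − (28/72)·y = 1  ⇒  y = -18/25, x = 18/25
row 2 ring = −(28/72)·(-18/25) = 7/25
totals (row 1 + row 2): sun 18/25 + (-18/25) = 0, ring 18/25 + 7/25 = 1, arm 18/25 + 0 = 18/25
asked cell (row1, arm) = 18/25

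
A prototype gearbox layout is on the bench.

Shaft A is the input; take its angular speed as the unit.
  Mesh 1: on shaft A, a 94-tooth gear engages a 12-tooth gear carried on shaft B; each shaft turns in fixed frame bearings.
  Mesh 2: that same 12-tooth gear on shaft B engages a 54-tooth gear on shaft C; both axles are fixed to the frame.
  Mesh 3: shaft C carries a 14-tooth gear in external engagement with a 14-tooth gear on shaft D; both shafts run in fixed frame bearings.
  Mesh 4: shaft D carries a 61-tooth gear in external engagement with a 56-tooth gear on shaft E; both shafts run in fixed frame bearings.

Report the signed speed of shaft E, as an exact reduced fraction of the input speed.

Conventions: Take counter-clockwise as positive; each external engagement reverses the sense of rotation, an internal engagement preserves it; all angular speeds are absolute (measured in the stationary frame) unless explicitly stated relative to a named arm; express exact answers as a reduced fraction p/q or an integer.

4-mesh fixed-axis compound train (all bearings frame-fixed)
mesh 1 [94T→12T]: |ω|/ω_in = 1×94/12 = 47/6, sense flips to −
mesh 2 [12T→54T]: |ω|/ω_in = (47/6)×12/54 = 47/27, sense flips to +
mesh 3 [14T→14T]: |ω|/ω_in = (47/27)×14/14 = 47/27, sense flips to −
mesh 4 [61T→56T]: |ω|/ω_in = (47/27)×61/56 = 2867/1512, sense flips to +
signed output speed (× input speed) = 2867/1512

2867/1512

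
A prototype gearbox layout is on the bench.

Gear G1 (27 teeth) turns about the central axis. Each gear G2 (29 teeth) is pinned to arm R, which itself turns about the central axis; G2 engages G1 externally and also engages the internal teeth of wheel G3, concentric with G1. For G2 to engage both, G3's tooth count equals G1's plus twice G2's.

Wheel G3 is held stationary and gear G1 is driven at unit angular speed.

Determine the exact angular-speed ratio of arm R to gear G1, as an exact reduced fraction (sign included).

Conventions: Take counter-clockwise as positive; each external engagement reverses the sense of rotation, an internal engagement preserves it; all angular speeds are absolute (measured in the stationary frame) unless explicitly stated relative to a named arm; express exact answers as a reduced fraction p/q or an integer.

recognized (axles ride arm R): planetary set, 27/29/85 teeth
ring teeth: 27 + 2·29 = 85
27(ω_sun−ω_arm) = −85(ω_ring−ω_arm),  ω_ring = 0, ω_sun = 1
27(1−ω_arm) = −85(0−ω_arm)  ⇒  112·ω_arm = 27  ⇒  ω_arm = 27/112
ω_out/ω_in = 27/112

27/112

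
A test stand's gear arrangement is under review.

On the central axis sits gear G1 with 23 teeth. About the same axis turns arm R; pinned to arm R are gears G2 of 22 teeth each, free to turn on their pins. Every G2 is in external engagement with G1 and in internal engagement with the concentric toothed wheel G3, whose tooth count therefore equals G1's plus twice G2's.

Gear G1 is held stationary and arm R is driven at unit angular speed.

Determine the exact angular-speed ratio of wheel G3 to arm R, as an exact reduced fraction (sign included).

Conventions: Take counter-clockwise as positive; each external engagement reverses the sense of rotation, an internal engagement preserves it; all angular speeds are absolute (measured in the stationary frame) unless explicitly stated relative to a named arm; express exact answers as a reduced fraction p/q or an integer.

class = planetary set [G3 = 23+2·22 = 67; Willis about the carrier]
ring teeth: 23 + 2·22 = 67
23(ω_sun−ω_arm) = −67(ω_ring−ω_arm),  ω_sun = 0, ω_arm = 1
ω_ring = 1 − (23/67)(0−1) = 90/67
ω_out/ω_in = 90/67

90/67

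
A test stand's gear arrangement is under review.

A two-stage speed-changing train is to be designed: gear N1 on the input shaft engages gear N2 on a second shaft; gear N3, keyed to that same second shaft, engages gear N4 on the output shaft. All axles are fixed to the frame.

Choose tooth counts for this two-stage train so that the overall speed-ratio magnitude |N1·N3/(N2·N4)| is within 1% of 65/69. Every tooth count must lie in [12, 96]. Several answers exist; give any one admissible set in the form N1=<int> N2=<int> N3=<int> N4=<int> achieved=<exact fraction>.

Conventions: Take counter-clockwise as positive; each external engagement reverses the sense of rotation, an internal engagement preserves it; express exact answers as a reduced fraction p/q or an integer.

design class (target 65/69): fixed-axis compound train
target = 65/69 in lowest terms: an exact hit needs N1·N3 = k·65 and N2·N4 = k·69 for one integer k, every count in [12, 96]; additionally prefer no 1:1 stage (N1 ≠ N2, N3 ≠ N4)
k = 1…3: no 1:1-free in-range split of k·65 and k·69 into factor pairs; take k = 4
k = 4: N1·N3 = 260 = 13·20, N2·N4 = 276 = 12·23
achieved = 13·20/(12·23) = 65/69; |achieved − target| = 0 ≤ 13/1380 ✓

N1=13 N2=12 N3=20 N4=23 achieved=65/69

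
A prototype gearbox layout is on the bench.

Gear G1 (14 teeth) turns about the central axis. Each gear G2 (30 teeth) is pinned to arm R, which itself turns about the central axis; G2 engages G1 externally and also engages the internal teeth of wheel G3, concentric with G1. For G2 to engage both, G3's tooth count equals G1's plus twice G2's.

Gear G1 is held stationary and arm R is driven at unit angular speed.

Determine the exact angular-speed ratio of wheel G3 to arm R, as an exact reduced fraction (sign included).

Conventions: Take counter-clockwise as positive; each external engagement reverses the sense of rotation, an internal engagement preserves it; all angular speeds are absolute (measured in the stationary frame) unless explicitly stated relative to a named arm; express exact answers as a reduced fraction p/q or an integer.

44/37

class = planetary set [G3 = 14+2·30 = 74; Willis about the carrier]
ring teeth: 14 + 2·30 = 74
14(ω_sun−ω_arm) = −74(ω_ring−ω_arm),  ω_sun = 0, ω_arm = 1
ω_ring = 1 − (14/74)(0−1) = 44/37
ω_out/ω_in = 44/37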